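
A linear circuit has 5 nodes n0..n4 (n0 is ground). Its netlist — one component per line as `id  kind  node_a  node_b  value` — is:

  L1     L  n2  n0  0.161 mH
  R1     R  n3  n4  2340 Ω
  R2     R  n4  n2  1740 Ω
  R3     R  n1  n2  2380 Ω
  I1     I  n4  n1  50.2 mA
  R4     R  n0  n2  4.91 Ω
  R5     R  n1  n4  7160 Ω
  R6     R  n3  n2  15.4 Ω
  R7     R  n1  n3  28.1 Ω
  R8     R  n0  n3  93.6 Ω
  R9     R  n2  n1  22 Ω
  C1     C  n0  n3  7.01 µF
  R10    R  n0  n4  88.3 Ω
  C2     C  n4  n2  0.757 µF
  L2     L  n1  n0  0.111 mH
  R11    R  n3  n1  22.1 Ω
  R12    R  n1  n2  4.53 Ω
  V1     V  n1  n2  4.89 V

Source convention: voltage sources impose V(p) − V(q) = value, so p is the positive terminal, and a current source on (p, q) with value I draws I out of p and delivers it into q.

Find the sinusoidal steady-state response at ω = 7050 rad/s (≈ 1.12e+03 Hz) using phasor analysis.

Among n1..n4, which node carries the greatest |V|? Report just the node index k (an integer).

Apply KCL at each of the 4 non-ground nodes and solve the resulting linear system.
Node n1: branches {R3, I1, R5, R7, R9, L2, R11, R12, V1} → V_1 = 2.027+0.2984j
Node n2: branches {L1, R2, R3, R4, R6, R9, C2, R12, V1} → V_2 = -2.863+0.2984j
Node n3: branches {R1, R6, R7, R8, C1, R11} → V_3 = -0.05835+0.2971j
Node n4: branches {R1, R2, I1, R5, R10, C2} → V_4 = -4.039+0.5304j
Source currents: i(V1)=-1.804+2.590j

4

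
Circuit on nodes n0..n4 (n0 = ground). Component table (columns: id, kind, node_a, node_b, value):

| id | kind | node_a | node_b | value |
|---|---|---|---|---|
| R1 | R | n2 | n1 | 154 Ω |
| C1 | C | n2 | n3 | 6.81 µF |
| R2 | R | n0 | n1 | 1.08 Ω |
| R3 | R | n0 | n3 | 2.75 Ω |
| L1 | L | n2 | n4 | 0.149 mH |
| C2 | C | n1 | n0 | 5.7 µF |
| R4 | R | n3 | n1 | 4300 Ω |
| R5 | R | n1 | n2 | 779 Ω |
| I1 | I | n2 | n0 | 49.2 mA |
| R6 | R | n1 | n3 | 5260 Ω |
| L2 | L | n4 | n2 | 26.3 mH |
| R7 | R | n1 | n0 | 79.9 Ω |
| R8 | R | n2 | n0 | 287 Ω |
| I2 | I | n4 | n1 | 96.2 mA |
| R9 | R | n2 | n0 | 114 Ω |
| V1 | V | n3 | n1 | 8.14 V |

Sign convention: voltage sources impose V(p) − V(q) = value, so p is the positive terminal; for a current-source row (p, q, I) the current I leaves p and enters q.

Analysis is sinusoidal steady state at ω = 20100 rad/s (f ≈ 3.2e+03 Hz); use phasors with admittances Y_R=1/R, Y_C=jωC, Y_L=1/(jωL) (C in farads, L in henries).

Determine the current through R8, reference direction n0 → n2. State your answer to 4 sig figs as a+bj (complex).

-0.01911-0.007610j A

Element admittances at ω=20100 rad/s:
  Y(R1) = 0.006494+0.000j S between n2,n1
  Y(C1) = 0.000+0.1369j S between n2,n3
  Y(R2) = 0.9259+0.000j S between n0,n1
  Y(R3) = 0.3636+0.000j S between n0,n3
  Y(L1) = 0.000-0.3339j S between n2,n4
  Y(C2) = 0.000+0.1146j S between n1,n0
  Y(R4) = 0.0002326+0.000j S between n3,n1
  Y(R5) = 0.001284+0.000j S between n1,n2
  I1: injects 0.0492 A into n0 (from n2)
  Y(R6) = 0.0001901+0.000j S between n1,n3
  Y(L2) = 0.000-0.001892j S between n4,n2
  Y(R7) = 0.01252+0.000j S between n1,n0
  Y(R8) = 0.003484+0.000j S between n2,n0
  I2: injects 0.0962 A into n1 (from n4)
  Y(R9) = 0.008772+0.000j S between n2,n0
  V1: constraint V(n3)−V(n1) = 8.14
Assemble and solve the 5×5 MNA system:
  V(n1)=-2.346+0.1859j  V(n2)=5.485+2.184j  V(n3)=5.794+0.1859j  V(n4)=5.485+1.898j
  i(V1)=-2.384-0.1099j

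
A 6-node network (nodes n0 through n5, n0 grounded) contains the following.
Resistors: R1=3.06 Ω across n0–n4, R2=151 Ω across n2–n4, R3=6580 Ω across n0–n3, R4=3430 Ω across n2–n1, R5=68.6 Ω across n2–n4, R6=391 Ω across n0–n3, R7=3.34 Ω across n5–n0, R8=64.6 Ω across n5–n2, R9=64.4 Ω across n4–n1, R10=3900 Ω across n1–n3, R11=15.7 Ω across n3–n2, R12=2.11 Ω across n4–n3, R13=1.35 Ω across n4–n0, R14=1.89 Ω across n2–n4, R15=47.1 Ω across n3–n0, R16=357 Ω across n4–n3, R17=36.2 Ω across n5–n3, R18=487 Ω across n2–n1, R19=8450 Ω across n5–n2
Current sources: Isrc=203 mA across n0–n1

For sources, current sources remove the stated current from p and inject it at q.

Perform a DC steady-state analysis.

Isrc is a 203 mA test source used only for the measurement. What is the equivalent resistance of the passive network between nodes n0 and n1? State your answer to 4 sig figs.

Element admittances at DC:
  Y(R1) = 0.3268 S between n0,n4
  Y(R2) = 0.006623 S between n2,n4
  Y(R3) = 0.0001520 S between n0,n3
  Y(R4) = 0.0002915 S between n2,n1
  Y(R5) = 0.01458 S between n2,n4
  Y(R6) = 0.002558 S between n0,n3
  Y(R7) = 0.2994 S between n5,n0
  Y(R8) = 0.01548 S between n5,n2
  Y(R9) = 0.01553 S between n4,n1
  Y(R10) = 0.0002564 S between n1,n3
  Y(R11) = 0.06369 S between n3,n2
  Y(R12) = 0.4739 S between n4,n3
  Y(R13) = 0.7407 S between n4,n0
  Y(R14) = 0.5291 S between n2,n4
  Y(R15) = 0.02123 S between n3,n0
  Y(R16) = 0.002801 S between n4,n3
  Y(R17) = 0.02762 S between n5,n3
  Y(R18) = 0.002053 S between n2,n1
  Y(R19) = 0.0001183 S between n5,n2
  Isrc: injects 0.203 A into n1 (from n0)
Assemble and solve the 5×5 MNA system:
  V(n1)=11.38  V(n2)=0.2167  V(n3)=0.1739  V(n4)=0.1796  V(n5)=0.02389

R_eq = 56.07 Ω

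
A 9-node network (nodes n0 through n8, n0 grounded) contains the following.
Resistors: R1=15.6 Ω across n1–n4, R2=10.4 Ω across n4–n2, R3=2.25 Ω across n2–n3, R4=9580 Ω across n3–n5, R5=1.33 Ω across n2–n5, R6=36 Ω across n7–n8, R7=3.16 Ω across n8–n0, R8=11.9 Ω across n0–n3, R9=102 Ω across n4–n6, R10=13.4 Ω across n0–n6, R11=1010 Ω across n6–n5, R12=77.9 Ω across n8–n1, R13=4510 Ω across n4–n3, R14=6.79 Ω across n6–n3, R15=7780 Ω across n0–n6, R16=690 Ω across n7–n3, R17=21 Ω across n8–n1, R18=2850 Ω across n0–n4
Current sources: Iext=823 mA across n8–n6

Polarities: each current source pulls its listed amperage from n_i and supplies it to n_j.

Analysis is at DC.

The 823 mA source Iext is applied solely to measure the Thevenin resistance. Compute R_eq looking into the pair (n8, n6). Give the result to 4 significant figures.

R_eq = 9.474 Ω

MNA unknowns: 8 node voltages V₁..V_8
R1: Y=0.06410 on G[1,4]
R2: Y=0.09615 on G[4,2]
R3: Y=0.4444 on G[2,3]
R4: Y=0.0001044 on G[3,5]
R5: Y=0.7519 on G[2,5]
R6: Y=0.02778 on G[7,8]
R7: Y=0.3165 on G[8,0]
R8: Y=0.08403 on G[0,3]
R9: Y=0.009804 on G[4,6]
R10: Y=0.07463 on G[0,6]
R11: Y=0.0009901 on G[6,5]
R12: Y=0.01284 on G[8,1]
R13: Y=0.0002217 on G[4,3]
R14: Y=0.1473 on G[6,3]
R15: Y=0.0001285 on G[0,6]
R16: Y=0.001449 on G[7,3]
R17: Y=0.04762 on G[8,1]
R18: Y=0.0003509 on G[0,4]
Iext: z[8]−=0.823, z[6]+=0.823
solve → V1=-0.03542, V2=2.952, V3=3.157, V4=1.977, V5=2.955, V6=5.627, V7=-1.906, V8=-2.170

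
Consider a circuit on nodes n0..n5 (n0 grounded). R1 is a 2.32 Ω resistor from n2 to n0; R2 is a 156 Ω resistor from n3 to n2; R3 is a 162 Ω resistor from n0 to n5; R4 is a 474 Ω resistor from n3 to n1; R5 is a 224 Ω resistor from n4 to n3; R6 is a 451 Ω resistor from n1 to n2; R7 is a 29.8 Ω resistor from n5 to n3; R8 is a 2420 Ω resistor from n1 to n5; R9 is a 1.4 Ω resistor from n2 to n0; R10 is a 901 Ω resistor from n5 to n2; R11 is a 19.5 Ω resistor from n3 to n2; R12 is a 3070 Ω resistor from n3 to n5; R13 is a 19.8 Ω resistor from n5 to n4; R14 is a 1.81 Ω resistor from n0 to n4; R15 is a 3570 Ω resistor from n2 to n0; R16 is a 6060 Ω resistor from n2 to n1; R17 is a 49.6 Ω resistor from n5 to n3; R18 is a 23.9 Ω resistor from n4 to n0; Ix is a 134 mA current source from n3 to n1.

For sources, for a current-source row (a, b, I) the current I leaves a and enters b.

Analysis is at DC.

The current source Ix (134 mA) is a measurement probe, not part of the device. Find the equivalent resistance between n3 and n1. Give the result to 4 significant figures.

MNA unknowns: 5 node voltages V₁..V_5
R1: Y=0.4310 on G[2,0]
R2: Y=0.006410 on G[3,2]
R3: Y=0.006173 on G[0,5]
R4: Y=0.002110 on G[3,1]
R5: Y=0.004464 on G[4,3]
R6: Y=0.002217 on G[1,2]
R7: Y=0.03356 on G[5,3]
R8: Y=0.0004132 on G[1,5]
R9: Y=0.7143 on G[2,0]
R10: Y=0.001110 on G[5,2]
R11: Y=0.05128 on G[3,2]
R12: Y=0.0003257 on G[3,5]
R13: Y=0.05051 on G[5,4]
R14: Y=0.5525 on G[0,4]
R15: Y=0.0002801 on G[2,0]
R16: Y=0.0001650 on G[2,1]
R17: Y=0.02016 on G[5,3]
R18: Y=0.04184 on G[4,0]
Ix: z[3]−=0.134, z[1]+=0.134
solve → V1=26.97, V2=0.01588, V3=-0.7759, V4=-0.02763, V5=-0.2866

R_eq = 207.0 Ω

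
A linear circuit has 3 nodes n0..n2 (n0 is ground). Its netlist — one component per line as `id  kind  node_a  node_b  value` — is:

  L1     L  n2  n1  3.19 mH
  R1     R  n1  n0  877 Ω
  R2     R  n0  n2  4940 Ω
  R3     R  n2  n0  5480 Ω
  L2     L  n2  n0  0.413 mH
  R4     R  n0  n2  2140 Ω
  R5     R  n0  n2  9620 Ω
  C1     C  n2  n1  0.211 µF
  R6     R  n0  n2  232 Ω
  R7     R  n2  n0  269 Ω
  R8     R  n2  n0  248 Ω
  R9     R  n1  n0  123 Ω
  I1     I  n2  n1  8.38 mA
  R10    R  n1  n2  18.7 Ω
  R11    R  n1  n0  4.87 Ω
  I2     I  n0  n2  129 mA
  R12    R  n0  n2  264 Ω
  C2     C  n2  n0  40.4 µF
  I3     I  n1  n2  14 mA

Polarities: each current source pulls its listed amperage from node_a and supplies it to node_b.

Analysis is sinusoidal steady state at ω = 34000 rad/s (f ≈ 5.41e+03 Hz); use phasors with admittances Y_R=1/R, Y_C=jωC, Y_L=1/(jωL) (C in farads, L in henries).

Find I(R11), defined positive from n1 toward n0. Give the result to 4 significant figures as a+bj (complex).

-0.004239-0.004234j A

MNA unknowns: 2 node voltages V₁..V_2
L1: Y=0.000-0.009220j on G[2,1]
R1: Y=0.001140+0.000j on G[1,0]
R2: Y=0.0002024+0.000j on G[0,2]
R3: Y=0.0001825+0.000j on G[2,0]
L2: Y=0.000-0.07121j on G[2,0]
R4: Y=0.0004673+0.000j on G[0,2]
R5: Y=0.0001040+0.000j on G[0,2]
C1: Y=0.000+0.007174j on G[2,1]
R6: Y=0.004310+0.000j on G[0,2]
R7: Y=0.003717+0.000j on G[2,0]
R8: Y=0.004032+0.000j on G[2,0]
R9: Y=0.008130+0.000j on G[1,0]
I1: z[2]−=0.00838, z[1]+=0.00838
R10: Y=0.05348+0.000j on G[1,2]
R11: Y=0.2053+0.000j on G[1,0]
I2: z[0]−=0.129, z[2]+=0.129
R12: Y=0.003788+0.000j on G[0,2]
C2: Y=0.000+1.374j on G[2,0]
I3: z[1]−=0.014, z[2]+=0.014
solve → V1=-0.02065-0.02062j, V2=0.004719-0.1024j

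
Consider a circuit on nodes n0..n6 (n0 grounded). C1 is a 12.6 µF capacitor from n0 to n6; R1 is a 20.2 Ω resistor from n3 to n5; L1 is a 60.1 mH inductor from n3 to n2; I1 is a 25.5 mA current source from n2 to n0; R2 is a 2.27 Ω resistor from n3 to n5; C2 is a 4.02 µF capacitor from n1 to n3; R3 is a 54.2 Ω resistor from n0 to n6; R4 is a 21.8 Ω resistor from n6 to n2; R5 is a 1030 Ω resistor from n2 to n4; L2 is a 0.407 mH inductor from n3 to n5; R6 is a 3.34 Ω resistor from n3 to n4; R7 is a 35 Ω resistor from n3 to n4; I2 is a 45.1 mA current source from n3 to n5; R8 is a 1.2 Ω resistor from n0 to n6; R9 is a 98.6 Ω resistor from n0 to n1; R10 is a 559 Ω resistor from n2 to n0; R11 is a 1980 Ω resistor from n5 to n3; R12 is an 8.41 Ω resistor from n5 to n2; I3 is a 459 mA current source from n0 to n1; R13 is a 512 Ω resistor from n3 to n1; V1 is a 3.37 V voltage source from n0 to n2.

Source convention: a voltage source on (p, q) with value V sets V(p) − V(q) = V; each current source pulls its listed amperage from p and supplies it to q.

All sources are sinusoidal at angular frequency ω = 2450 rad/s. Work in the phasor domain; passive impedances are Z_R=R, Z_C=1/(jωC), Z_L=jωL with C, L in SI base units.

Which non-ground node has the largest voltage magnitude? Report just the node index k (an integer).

1

Element admittances at ω=2450 rad/s:
  Y(C1) = 0.000+0.03087j S between n0,n6
  Y(R1) = 0.04950+0.000j S between n3,n5
  Y(L1) = 0.000-0.006791j S between n3,n2
  I1: injects 0.0255 A into n0 (from n2)
  Y(R2) = 0.4405+0.000j S between n3,n5
  Y(C2) = 0.000+0.009849j S between n1,n3
  Y(R3) = 0.01845+0.000j S between n0,n6
  Y(R4) = 0.04587+0.000j S between n6,n2
  Y(R5) = 0.0009709+0.000j S between n2,n4
  Y(L2) = 0.000-1.003j S between n3,n5
  Y(R6) = 0.2994+0.000j S between n3,n4
  Y(R7) = 0.02857+0.000j S between n3,n4
  I2: injects 0.0451 A into n5 (from n3)
  Y(R8) = 0.8333+0.000j S between n0,n6
  Y(R9) = 0.01014+0.000j S between n0,n1
  Y(R10) = 0.001789+0.000j S between n2,n0
  Y(R11) = 0.0005051+0.000j S between n5,n3
  Y(R12) = 0.1189+0.000j S between n5,n2
  I3: injects 0.459 A into n1 (from n0)
  Y(R13) = 0.001953+0.000j S between n3,n1
  V1: constraint V(n0)−V(n2) = 3.37
Assemble and solve the 7×7 MNA system:
  V(n1)=21.29-18.28j  V(n2)=-3.370+0.000j  V(n3)=-1.533+1.874j  V(n4)=-1.539+1.868j  V(n5)=-1.448+1.649j  V(n6)=-0.1720+0.005915j
  i(V1)=-0.3703-0.1857j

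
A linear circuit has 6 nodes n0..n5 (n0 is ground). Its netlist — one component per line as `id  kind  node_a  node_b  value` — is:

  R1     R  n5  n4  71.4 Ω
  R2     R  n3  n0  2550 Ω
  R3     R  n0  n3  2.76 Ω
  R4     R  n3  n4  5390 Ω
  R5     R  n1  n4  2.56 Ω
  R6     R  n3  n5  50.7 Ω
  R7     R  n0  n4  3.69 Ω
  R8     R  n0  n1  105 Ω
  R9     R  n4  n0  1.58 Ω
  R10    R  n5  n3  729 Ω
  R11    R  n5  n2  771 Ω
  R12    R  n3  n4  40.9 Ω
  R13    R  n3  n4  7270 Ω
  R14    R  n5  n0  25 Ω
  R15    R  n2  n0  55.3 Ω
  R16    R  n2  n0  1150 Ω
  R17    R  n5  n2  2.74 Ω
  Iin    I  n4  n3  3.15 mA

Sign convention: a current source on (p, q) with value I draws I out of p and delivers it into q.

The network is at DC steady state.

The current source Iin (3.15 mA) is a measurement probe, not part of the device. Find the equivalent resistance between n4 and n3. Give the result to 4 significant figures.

R_eq = 3.390 Ω

MNA unknowns: 5 node voltages V₁..V_5
R1: Y=0.01401 on G[5,4]
R2: Y=0.0003922 on G[3,0]
R3: Y=0.3623 on G[0,3]
R4: Y=0.0001855 on G[3,4]
R5: Y=0.3906 on G[1,4]
R6: Y=0.01972 on G[3,5]
R7: Y=0.2710 on G[0,4]
R8: Y=0.009524 on G[0,1]
R9: Y=0.6329 on G[4,0]
R10: Y=0.001372 on G[5,3]
R11: Y=0.001297 on G[5,2]
R12: Y=0.02445 on G[3,4]
R13: Y=0.0001376 on G[3,4]
R14: Y=0.04000 on G[5,0]
R15: Y=0.01808 on G[2,0]
R16: Y=0.0008696 on G[2,0]
R17: Y=0.3650 on G[5,2]
Iin: z[4]−=0.00315, z[3]+=0.00315
solve → V1=-0.003019, V2=0.001192, V3=0.007587, V4=-0.003093, V5=0.001254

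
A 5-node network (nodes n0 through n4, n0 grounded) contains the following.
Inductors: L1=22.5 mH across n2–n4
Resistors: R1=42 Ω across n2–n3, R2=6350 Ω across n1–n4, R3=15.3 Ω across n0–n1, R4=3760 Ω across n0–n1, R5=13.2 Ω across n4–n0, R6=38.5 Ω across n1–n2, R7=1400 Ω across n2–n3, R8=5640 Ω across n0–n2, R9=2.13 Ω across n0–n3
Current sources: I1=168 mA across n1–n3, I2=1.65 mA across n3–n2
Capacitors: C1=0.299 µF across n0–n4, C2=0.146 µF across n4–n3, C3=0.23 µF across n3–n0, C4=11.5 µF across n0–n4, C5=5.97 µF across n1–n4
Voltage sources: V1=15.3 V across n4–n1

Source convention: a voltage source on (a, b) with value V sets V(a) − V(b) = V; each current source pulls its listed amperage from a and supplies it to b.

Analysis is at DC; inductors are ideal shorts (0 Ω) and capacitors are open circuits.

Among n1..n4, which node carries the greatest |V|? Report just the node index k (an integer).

Apply KCL at each of the 4 non-ground nodes and solve the resulting linear system.
Node n1: branches {R2, R3, I1, R4, R6, C5, V1} → V_1 = -10.17
Node n2: branches {L1, R1, R6, I2, R7, R8} → V_2 = 5.131
Node n3: branches {R1, I1, I2, R7, C2, C3, R9} → V_3 = 0.5915
Node n4: branches {L1, R2, C1, R5, C2, C4, C5, V1} → V_4 = 5.131
Source currents: i(L1)=-0.5080, i(V1)=-0.8991

1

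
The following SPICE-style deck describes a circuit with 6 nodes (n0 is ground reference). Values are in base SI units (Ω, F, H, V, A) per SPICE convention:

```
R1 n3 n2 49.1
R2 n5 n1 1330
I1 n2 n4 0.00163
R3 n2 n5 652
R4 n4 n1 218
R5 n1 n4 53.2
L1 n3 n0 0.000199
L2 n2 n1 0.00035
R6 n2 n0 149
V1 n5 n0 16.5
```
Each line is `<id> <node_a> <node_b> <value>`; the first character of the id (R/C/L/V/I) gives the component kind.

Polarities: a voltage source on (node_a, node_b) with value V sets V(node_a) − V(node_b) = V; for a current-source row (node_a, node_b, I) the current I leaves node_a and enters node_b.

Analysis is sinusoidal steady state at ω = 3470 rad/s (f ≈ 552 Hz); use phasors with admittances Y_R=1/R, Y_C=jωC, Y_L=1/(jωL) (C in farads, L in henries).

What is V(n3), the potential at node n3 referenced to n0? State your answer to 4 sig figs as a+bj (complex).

8.355e-05+0.01806j V

MNA unknowns: 5 node voltages V₁..V_5 plus 1 source current (V1)
R1: Y=0.02037+0.000j on G[3,2]
R2: Y=0.0007519+0.000j on G[5,1]
I1: z[2]−=0.00163, z[4]+=0.00163
R3: Y=0.001534+0.000j on G[2,5]
R4: Y=0.004587+0.000j on G[4,1]
R5: Y=0.01880+0.000j on G[1,4]
L1: Y=0.000-1.448j on G[3,0]
L2: Y=0.000-0.8234j on G[2,1]
R6: Y=0.006711+0.000j on G[2,0]
V1: row V5−V0=16.5, i_V1 at 5,0
solve → V1=1.284+0.02800j, V2=1.284+0.01212j, V3=8.355e-05+0.01806j, V4=1.354+0.02800j, V5=16.50+0.000j
aux → i_V1=-0.03478+3.964e-05j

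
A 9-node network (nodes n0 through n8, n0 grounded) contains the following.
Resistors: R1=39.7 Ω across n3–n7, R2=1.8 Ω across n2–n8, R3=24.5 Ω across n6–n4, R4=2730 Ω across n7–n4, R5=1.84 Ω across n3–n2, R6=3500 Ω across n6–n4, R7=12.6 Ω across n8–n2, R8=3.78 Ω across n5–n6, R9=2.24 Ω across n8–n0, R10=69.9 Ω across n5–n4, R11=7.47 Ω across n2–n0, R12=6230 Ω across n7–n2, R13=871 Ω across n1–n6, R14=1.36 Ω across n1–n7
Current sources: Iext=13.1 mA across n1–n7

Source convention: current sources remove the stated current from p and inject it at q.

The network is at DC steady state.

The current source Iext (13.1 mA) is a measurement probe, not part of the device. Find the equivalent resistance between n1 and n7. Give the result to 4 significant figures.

Element admittances at DC:
  Y(R1) = 0.02519 S between n3,n7
  Y(R2) = 0.5556 S between n2,n8
  Y(R3) = 0.04082 S between n6,n4
  Y(R4) = 0.0003663 S between n7,n4
  Y(R5) = 0.5435 S between n3,n2
  Y(R6) = 0.0002857 S between n6,n4
  Y(R7) = 0.07937 S between n8,n2
  Y(R8) = 0.2646 S between n5,n6
  Y(R9) = 0.4464 S between n8,n0
  Y(R10) = 0.01431 S between n5,n4
  Y(R11) = 0.1339 S between n2,n0
  Y(R12) = 0.0001605 S between n7,n2
  Y(R13) = 0.001148 S between n1,n6
  Y(R14) = 0.7353 S between n1,n7
  Iext: injects 0.0131 A into n7 (from n1)
Assemble and solve the 8×8 MNA system:
  V(n1)=-0.01781  V(n2)=0.000  V(n3)=0.000  V(n4)=-0.01343  V(n5)=-0.01352  V(n6)=-0.01352  V(n7)=0.000  V(n8)=0.000

R_eq = 1.359 Ω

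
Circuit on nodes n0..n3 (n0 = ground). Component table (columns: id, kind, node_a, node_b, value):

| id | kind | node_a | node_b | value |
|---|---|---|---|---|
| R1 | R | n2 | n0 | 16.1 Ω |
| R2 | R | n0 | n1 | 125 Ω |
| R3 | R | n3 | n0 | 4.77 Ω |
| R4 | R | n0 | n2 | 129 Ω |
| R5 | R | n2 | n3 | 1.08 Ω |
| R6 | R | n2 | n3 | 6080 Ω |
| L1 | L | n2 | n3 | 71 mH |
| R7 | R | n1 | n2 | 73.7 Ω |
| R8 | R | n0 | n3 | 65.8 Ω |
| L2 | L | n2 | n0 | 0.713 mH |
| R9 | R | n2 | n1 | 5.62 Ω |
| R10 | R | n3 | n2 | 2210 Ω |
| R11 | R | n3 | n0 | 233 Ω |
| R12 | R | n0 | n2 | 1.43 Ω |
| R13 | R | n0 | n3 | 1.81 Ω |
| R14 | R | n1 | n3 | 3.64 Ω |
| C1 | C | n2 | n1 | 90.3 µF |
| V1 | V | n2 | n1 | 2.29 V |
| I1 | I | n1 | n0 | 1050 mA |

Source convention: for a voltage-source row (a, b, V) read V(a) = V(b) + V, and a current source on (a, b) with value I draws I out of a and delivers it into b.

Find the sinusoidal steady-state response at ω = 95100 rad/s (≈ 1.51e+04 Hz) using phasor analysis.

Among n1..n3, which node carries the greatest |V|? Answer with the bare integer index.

MNA unknowns: 3 node voltages V₁..V_3 plus 1 source current (V1)
R1: Y=0.06211+0.000j on G[2,0]
R2: Y=0.008000+0.000j on G[0,1]
R3: Y=0.2096+0.000j on G[3,0]
R4: Y=0.007752+0.000j on G[0,2]
R5: Y=0.9259+0.000j on G[2,3]
R6: Y=0.0001645+0.000j on G[2,3]
L1: Y=0.000-0.0001481j on G[2,3]
R7: Y=0.01357+0.000j on G[1,2]
R8: Y=0.01520+0.000j on G[0,3]
L2: Y=0.000-0.01475j on G[2,0]
R9: Y=0.1779+0.000j on G[2,1]
R10: Y=0.0004525+0.000j on G[3,2]
R11: Y=0.004292+0.000j on G[3,0]
R12: Y=0.6993+0.000j on G[0,2]
R13: Y=0.5525+0.000j on G[0,3]
R14: Y=0.2747+0.000j on G[1,3]
C1: Y=0.000+8.588j on G[2,1]
V1: row V2−V1=2.29, i_V1 at 2,1
I1: z[1]−=1.05, z[0]+=1.05
solve → V1=-2.917-0.007385j, V2=-0.6265-0.007385j, V3=-0.6968-0.004479j
aux → i_V1=-0.02168-19.67j

1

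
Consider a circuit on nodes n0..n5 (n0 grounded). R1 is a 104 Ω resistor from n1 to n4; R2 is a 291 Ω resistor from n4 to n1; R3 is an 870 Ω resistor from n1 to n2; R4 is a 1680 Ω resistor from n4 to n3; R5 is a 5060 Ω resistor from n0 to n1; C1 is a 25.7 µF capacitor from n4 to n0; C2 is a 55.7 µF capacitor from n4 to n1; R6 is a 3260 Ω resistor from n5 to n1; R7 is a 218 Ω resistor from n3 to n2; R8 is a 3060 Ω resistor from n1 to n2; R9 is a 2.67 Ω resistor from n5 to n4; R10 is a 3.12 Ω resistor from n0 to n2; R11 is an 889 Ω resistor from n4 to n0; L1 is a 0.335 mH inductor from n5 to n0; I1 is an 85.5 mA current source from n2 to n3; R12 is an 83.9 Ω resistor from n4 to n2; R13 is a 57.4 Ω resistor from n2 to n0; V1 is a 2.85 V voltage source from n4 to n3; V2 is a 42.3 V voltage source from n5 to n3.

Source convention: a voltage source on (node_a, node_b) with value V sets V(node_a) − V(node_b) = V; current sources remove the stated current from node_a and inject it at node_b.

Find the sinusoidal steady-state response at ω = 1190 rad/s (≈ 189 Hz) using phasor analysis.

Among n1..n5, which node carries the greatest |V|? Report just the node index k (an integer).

MNA unknowns: 5 node voltages V₁..V_5 plus 2 source currents (V1, V2)
R1: Y=0.009615+0.000j on G[1,4]
R2: Y=0.003436+0.000j on G[4,1]
R3: Y=0.001149+0.000j on G[1,2]
R4: Y=0.0005952+0.000j on G[4,3]
R5: Y=0.0001976+0.000j on G[0,1]
C1: Y=0.000+0.03058j on G[4,0]
C2: Y=0.000+0.06628j on G[4,1]
R6: Y=0.0003067+0.000j on G[5,1]
R7: Y=0.004587+0.000j on G[3,2]
R8: Y=0.0003268+0.000j on G[1,2]
R9: Y=0.3745+0.000j on G[5,4]
R10: Y=0.3205+0.000j on G[0,2]
R11: Y=0.001125+0.000j on G[4,0]
L1: Y=0.000-2.508j on G[5,0]
I1: z[2]−=0.0855, z[3]+=0.0855
R12: Y=0.01192+0.000j on G[4,2]
R13: Y=0.01742+0.000j on G[2,0]
V1: row V4−V3=2.85, i_V1 at 4,3
V2: row V5−V3=42.3, i_V2 at 5,3
solve → V1=-39.70-0.7519j, V2=-2.294+0.01238j, V3=-42.79+0.3341j, V4=-39.94+0.3341j, V5=-0.4851+0.3341j
aux → i_V1=15.35+1.219j, i_V2=-15.63-1.217j

3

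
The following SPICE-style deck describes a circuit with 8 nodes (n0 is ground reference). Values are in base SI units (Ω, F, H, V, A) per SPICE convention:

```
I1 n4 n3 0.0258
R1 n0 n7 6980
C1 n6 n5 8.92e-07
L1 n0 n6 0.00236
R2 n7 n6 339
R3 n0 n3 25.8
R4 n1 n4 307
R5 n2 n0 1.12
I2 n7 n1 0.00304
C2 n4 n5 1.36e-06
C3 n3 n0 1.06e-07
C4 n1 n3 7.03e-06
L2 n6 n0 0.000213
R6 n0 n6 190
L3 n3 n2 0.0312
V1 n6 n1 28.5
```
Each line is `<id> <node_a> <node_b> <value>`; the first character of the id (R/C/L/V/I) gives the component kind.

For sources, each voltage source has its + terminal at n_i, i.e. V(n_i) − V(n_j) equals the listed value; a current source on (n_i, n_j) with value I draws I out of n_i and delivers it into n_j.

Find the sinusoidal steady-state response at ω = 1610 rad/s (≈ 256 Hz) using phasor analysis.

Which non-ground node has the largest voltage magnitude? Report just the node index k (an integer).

4

Apply KCL at each of the 7 non-ground nodes and solve the resulting linear system.
Node n1: branches {R4, I2, C4, V1} → V_1 = -28.61+0.01982j
Node n2: branches {R5, L3} → V_2 = -0.1718-0.05550j
Node n3: branches {I1, R3, C3, C4, L3} → V_3 = 2.317-7.763j
Node n4: branches {I1, R4, C2} → V_4 = -34.12+9.075j
Node n5: branches {C1, C2} → V_5 = -20.65+5.488j
Node n6: branches {C1, L1, R2, L2, R6, V1} → V_6 = -0.1101+0.01982j
Node n7: branches {R1, R2, I2} → V_7 = -1.088+0.01890j
Source currents: i(V1)=-0.07318-0.3795j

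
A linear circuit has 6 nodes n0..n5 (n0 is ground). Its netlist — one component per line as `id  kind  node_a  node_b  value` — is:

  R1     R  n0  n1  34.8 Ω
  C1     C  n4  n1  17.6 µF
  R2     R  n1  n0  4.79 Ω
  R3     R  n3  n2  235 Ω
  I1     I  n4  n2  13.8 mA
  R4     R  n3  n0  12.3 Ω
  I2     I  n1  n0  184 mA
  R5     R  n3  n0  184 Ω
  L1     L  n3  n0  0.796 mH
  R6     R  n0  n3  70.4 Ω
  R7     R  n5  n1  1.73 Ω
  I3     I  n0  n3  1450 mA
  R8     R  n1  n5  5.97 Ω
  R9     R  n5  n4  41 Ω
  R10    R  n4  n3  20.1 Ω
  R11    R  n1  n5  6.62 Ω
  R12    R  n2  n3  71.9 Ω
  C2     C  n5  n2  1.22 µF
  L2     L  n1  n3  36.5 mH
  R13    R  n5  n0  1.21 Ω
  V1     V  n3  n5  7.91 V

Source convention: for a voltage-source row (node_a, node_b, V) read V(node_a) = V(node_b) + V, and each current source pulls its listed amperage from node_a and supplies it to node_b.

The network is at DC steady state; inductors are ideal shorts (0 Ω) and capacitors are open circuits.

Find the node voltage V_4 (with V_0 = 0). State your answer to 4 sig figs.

Apply KCL at each of the 5 non-ground nodes and solve the resulting linear system.
Node n1: branches {R1, C1, R2, I2, R7, R8, R11, L2} → V_1 = 0.000
Node n2: branches {R3, I1, R12, C2} → V_2 = 0.7598
Node n3: branches {R3, R4, R5, L1, R6, I3, R10, R12, L2, V1} → V_3 = 0.000
Node n4: branches {C1, I1, R9, R10} → V_4 = -2.788
Node n5: branches {R7, R8, R9, R11, C2, R13, V1} → V_5 = -7.910
Source currents: i(L1)=7.803, i(L2)=-7.276, i(V1)=-13.75

-2.788 V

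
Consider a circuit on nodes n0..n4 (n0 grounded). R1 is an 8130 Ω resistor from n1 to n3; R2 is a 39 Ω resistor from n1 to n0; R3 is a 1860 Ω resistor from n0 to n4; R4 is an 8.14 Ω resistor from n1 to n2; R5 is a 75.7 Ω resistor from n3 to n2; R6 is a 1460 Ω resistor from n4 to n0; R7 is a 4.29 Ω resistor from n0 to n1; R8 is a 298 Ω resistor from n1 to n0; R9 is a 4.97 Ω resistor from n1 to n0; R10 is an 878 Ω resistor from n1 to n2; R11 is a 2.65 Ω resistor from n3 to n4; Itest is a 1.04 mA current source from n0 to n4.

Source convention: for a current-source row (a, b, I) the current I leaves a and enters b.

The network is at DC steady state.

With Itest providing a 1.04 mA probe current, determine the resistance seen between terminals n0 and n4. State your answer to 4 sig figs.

R_eq = 79.22 Ω

MNA unknowns: 4 node voltages V₁..V_4
R1: Y=0.0001230 on G[1,3]
R2: Y=0.02564 on G[1,0]
R3: Y=0.0005376 on G[0,4]
R4: Y=0.1229 on G[1,2]
R5: Y=0.01321 on G[3,2]
R6: Y=0.0006849 on G[4,0]
R7: Y=0.2331 on G[0,1]
R8: Y=0.003356 on G[1,0]
R9: Y=0.2012 on G[1,0]
R10: Y=0.001139 on G[1,2]
R11: Y=0.3774 on G[3,4]
Itest: z[0]−=0.00104, z[4]+=0.00104
solve → V1=0.002027, V2=0.009526, V3=0.07990, V4=0.08239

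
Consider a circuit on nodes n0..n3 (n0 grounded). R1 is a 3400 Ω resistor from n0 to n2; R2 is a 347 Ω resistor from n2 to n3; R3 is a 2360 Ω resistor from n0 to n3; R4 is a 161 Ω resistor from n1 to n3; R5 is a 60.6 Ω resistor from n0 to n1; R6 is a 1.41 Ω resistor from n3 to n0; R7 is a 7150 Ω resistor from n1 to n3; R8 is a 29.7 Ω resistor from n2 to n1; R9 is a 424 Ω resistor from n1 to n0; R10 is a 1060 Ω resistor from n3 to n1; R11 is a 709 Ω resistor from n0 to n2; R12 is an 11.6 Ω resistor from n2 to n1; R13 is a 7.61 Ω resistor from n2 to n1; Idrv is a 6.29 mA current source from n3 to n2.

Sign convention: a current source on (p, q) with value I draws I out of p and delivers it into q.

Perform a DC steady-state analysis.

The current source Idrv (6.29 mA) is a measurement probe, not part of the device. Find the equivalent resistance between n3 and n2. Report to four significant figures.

Apply KCL at each of the 3 non-ground nodes and solve the resulting linear system.
Node n1: branches {R4, R5, R7, R8, R9, R10, R12, R13} → V_1 = 0.1996
Node n2: branches {R1, R2, R8, R11, R12, R13, Idrv} → V_2 = 0.2205
Node n3: branches {R2, R3, R4, R6, R7, R10, Idrv} → V_3 = -0.005833

R_eq = 35.98 Ω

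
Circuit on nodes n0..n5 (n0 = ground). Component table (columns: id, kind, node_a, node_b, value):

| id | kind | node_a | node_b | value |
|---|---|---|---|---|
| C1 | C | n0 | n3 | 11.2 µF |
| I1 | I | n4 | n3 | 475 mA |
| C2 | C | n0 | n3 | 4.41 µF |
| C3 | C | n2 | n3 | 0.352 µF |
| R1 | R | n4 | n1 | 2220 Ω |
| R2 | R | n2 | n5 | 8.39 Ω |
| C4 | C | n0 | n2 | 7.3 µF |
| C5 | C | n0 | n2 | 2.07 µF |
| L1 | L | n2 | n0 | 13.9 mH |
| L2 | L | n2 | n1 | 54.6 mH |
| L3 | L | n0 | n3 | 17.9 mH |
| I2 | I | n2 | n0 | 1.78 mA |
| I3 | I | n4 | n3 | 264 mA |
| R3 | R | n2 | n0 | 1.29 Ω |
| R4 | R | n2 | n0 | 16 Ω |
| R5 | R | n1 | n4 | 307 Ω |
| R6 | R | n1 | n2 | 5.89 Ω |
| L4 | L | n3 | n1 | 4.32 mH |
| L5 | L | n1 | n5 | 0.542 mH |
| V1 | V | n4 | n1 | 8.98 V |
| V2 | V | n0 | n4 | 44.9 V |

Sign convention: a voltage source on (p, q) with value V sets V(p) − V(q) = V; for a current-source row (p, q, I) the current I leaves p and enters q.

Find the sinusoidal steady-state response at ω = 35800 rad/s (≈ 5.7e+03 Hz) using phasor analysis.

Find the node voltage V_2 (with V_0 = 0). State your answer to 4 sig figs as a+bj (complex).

-8.472+4.806j V

Apply KCL at each of the 5 non-ground nodes and solve the resulting linear system.
Node n1: branches {R1, L2, R5, R6, L4, L5, V1} → V_1 = -53.88+0.000j
Node n2: branches {C3, R2, C4, C5, L1, L2, I2, R3, R4, R6} → V_2 = -8.472+4.806j
Node n3: branches {C1, I1, C2, C3, L3, I3, L4} → V_3 = 0.4289-1.204j
Node n4: branches {I1, R1, I3, R5, V1, V2} → V_4 = -44.90+0.000j
Node n5: branches {R2, L5} → V_5 = -17.37+20.59j
Source currents: i(V1)=-8.799+1.440j, i(V2)=-8.026+1.440j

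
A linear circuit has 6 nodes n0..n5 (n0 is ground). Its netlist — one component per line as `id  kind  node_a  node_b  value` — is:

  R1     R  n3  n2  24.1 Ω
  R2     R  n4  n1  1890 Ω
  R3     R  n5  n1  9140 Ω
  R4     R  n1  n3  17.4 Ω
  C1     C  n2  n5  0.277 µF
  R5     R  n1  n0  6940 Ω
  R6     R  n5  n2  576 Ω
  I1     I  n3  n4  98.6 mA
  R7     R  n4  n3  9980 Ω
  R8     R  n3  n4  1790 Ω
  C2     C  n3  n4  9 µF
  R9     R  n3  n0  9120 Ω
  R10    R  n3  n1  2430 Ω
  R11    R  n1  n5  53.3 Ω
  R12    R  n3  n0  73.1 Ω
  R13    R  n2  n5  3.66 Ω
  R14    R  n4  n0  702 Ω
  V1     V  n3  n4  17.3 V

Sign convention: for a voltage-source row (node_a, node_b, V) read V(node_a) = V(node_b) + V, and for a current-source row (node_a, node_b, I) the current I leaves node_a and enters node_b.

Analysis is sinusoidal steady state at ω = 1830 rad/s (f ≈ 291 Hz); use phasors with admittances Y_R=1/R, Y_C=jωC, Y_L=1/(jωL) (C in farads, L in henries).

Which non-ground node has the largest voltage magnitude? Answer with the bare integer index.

4

Element admittances at ω=1830 rad/s:
  Y(R1) = 0.04149+0.000j S between n3,n2
  Y(R2) = 0.0005291+0.000j S between n4,n1
  Y(R3) = 0.0001094+0.000j S between n5,n1
  Y(R4) = 0.05747+0.000j S between n1,n3
  Y(C1) = 0.000+0.0005069j S between n2,n5
  Y(R5) = 0.0001441+0.000j S between n1,n0
  Y(R6) = 0.001736+0.000j S between n5,n2
  I1: injects 0.0986 A into n4 (from n3)
  Y(R7) = 0.0001002+0.000j S between n4,n3
  Y(R8) = 0.0005587+0.000j S between n3,n4
  Y(C2) = 0.000+0.01647j S between n3,n4
  Y(R9) = 0.0001096+0.000j S between n3,n0
  Y(R10) = 0.0004115+0.000j S between n3,n1
  Y(R11) = 0.01876+0.000j S between n1,n5
  Y(R12) = 0.01368+0.000j S between n3,n0
  Y(R13) = 0.2732+0.000j S between n2,n5
  Y(R14) = 0.001425+0.000j S between n4,n0
  V1: constraint V(n3)−V(n4) = 17.3
Assemble and solve the 6×6 MNA system:
  V(n1)=1.474+1.900e-06j  V(n2)=1.566-2.725e-06j  V(n3)=1.606-1.800e-08j  V(n4)=-15.69-1.800e-08j  V(n5)=1.560+7.853e-06j
  i(V1)=-0.1414-0.2849j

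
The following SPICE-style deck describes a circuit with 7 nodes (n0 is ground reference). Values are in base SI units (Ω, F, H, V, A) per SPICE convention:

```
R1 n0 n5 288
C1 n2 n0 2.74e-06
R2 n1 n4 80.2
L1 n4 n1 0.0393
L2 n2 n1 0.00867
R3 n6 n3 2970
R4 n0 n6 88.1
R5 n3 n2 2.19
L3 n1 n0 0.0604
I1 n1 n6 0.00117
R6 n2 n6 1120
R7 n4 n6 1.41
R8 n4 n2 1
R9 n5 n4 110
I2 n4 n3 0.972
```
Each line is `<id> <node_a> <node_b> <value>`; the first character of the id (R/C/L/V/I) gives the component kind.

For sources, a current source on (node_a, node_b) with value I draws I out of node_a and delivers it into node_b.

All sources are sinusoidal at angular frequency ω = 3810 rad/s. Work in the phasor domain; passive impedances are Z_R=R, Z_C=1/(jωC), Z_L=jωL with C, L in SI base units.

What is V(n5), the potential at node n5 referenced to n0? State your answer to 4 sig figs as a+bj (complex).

-0.1074-0.3293j V

Apply KCL at each of the 6 non-ground nodes and solve the resulting linear system.
Node n1: branches {R2, L1, L2, L3, I1} → V_1 = 0.5163-0.6359j
Node n2: branches {C1, L2, R5, R6, R8} → V_2 = 0.8115-0.4546j
Node n3: branches {R3, R5, I2} → V_3 = 2.938-0.4546j
Node n4: branches {R2, L1, R7, R8, R9, I2} → V_4 = -0.1484-0.4551j
Node n5: branches {R1, R9} → V_5 = -0.1074-0.3293j
Node n6: branches {R3, R4, I1, R6, R7} → V_6 = -0.1418-0.4479j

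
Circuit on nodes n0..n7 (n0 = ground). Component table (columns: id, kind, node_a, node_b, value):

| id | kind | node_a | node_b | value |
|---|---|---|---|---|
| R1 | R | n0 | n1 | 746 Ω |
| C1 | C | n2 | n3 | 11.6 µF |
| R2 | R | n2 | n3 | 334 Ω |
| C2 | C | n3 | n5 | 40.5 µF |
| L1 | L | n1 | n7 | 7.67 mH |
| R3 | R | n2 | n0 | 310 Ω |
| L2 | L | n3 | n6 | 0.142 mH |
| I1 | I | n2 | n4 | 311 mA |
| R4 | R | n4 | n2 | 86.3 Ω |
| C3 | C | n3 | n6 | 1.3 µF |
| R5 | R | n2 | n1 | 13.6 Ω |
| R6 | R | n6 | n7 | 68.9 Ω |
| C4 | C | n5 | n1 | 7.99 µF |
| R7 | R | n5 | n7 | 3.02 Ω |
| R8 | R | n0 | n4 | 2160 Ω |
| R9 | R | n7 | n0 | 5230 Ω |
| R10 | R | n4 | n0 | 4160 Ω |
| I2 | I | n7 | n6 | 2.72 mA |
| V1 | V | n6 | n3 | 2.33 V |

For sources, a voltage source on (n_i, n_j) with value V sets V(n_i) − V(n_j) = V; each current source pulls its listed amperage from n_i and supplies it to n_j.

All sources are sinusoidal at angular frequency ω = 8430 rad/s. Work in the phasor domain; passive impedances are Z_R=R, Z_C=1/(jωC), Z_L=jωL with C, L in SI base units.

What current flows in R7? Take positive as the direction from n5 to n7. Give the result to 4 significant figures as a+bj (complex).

Element admittances at ω=8430 rad/s:
  Y(R1) = 0.001340+0.000j S between n0,n1
  Y(C1) = 0.000+0.09779j S between n2,n3
  Y(R2) = 0.002994+0.000j S between n2,n3
  Y(C2) = 0.000+0.3414j S between n3,n5
  Y(L1) = 0.000-0.01547j S between n1,n7
  Y(R3) = 0.003226+0.000j S between n2,n0
  Y(L2) = 0.000-0.8354j S between n3,n6
  I1: injects 0.311 A into n4 (from n2)
  Y(R4) = 0.01159+0.000j S between n4,n2
  Y(C3) = 0.000+0.01096j S between n3,n6
  Y(R5) = 0.07353+0.000j S between n2,n1
  Y(R6) = 0.01451+0.000j S between n6,n7
  Y(C4) = 0.000+0.06736j S between n5,n1
  Y(R7) = 0.3311+0.000j S between n5,n7
  Y(R8) = 0.0004630+0.000j S between n0,n4
  Y(R9) = 0.0001912+0.000j S between n7,n0
  Y(R10) = 0.0002404+0.000j S between n4,n0
  I2: injects 0.00272 A into n6 (from n7)
  V1: constraint V(n6)−V(n3) = 2.33
Assemble and solve the 8×8 MNA system:
  V(n1)=-3.227-0.03039j  V(n2)=-3.308+0.01310j  V(n3)=-3.275+0.02428j  V(n4)=22.18+0.01235j  V(n5)=-3.262-0.05943j  V(n6)=-0.9452+0.02428j  V(n7)=-3.170-0.05332j
  i(V1)=-0.02957+1.920j

-0.03053-0.002022j A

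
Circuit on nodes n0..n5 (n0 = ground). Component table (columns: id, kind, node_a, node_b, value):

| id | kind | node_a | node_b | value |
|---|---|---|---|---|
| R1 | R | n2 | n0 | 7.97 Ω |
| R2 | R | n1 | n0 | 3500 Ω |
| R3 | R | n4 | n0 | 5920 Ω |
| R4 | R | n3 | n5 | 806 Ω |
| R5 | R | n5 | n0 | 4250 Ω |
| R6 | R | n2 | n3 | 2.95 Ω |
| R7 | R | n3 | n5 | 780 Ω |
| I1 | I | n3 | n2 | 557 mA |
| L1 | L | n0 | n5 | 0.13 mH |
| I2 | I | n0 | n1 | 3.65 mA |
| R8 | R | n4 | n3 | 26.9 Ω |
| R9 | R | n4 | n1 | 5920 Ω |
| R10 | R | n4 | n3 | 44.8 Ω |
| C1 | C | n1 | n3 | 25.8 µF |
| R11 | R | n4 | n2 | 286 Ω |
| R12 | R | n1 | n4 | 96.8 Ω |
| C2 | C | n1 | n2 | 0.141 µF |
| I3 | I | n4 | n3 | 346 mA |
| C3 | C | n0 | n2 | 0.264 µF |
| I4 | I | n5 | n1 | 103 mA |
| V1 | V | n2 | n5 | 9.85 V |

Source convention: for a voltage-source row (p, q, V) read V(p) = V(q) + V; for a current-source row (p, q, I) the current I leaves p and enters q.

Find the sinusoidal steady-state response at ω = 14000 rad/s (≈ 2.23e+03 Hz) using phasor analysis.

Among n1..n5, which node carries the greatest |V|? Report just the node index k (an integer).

2

Element admittances at ω=14000 rad/s:
  Y(R1) = 0.1255+0.000j S between n2,n0
  Y(R2) = 0.0002857+0.000j S between n1,n0
  Y(R3) = 0.0001689+0.000j S between n4,n0
  Y(R4) = 0.001241+0.000j S between n3,n5
  Y(R5) = 0.0002353+0.000j S between n5,n0
  Y(R6) = 0.3390+0.000j S between n2,n3
  Y(R7) = 0.001282+0.000j S between n3,n5
  I1: injects 0.557 A into n2 (from n3)
  Y(L1) = 0.000-0.5495j S between n0,n5
  I2: injects 0.00365 A into n1 (from n0)
  Y(R8) = 0.03717+0.000j S between n4,n3
  Y(R9) = 0.0001689+0.000j S between n4,n1
  Y(R10) = 0.02232+0.000j S between n4,n3
  Y(C1) = 0.000+0.3612j S between n1,n3
  Y(R11) = 0.003497+0.000j S between n4,n2
  Y(R12) = 0.01033+0.000j S between n1,n4
  Y(C2) = 0.000+0.001974j S between n1,n2
  I3: injects 0.346 A into n3 (from n4)
  Y(C3) = 0.000+0.003696j S between n0,n2
  I4: injects 0.103 A into n1 (from n5)
  V1: constraint V(n2)−V(n5) = 9.85
Assemble and solve the 6×6 MNA system:
  V(n1)=8.090-2.305j  V(n2)=9.417-2.163j  V(n3)=8.077-2.153j  V(n4)=3.427-2.170j  V(n5)=-0.4335-2.163j
  i(V1)=-1.107+0.2376j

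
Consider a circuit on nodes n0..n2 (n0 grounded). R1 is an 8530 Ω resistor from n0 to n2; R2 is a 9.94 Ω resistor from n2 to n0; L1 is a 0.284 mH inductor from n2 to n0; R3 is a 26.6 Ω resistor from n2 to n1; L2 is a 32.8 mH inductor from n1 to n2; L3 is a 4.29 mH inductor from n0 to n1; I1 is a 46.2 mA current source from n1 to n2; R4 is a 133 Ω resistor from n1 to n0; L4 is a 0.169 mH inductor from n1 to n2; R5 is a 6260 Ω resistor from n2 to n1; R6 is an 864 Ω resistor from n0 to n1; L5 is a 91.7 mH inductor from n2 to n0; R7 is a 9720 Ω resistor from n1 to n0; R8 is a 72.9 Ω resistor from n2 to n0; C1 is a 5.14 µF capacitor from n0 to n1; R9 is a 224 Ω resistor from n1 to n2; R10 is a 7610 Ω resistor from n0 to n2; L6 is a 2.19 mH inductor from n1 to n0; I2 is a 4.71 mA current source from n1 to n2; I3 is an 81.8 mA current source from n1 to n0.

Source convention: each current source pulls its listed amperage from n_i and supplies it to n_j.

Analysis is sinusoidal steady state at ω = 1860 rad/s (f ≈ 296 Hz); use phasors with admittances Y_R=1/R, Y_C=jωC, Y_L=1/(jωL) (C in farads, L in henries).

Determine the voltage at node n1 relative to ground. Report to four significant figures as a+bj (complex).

-0.002131-0.06480j V

MNA unknowns: 2 node voltages V₁..V_2
R1: Y=0.0001172+0.000j on G[0,2]
R2: Y=0.1006+0.000j on G[2,0]
L1: Y=0.000-1.893j on G[2,0]
R3: Y=0.03759+0.000j on G[2,1]
L2: Y=0.000-0.01639j on G[1,2]
L3: Y=0.000-0.1253j on G[0,1]
I1: z[1]−=0.0462, z[2]+=0.0462
R4: Y=0.007519+0.000j on G[1,0]
L4: Y=0.000-3.181j on G[1,2]
R5: Y=0.0001597+0.000j on G[2,1]
R6: Y=0.001157+0.000j on G[0,1]
L5: Y=0.000-0.005863j on G[2,0]
R7: Y=0.0001029+0.000j on G[1,0]
R8: Y=0.01372+0.000j on G[2,0]
C1: Y=0.000+0.009560j on G[0,1]
R9: Y=0.004464+0.000j on G[1,2]
R10: Y=0.0001314+0.000j on G[0,2]
L6: Y=0.000-0.2455j on G[1,0]
I2: z[1]−=0.00471, z[2]+=0.00471
I3: z[1]−=0.0818, z[0]+=0.0818
solve → V1=-0.002131-0.06480j, V2=-0.001742-0.03063j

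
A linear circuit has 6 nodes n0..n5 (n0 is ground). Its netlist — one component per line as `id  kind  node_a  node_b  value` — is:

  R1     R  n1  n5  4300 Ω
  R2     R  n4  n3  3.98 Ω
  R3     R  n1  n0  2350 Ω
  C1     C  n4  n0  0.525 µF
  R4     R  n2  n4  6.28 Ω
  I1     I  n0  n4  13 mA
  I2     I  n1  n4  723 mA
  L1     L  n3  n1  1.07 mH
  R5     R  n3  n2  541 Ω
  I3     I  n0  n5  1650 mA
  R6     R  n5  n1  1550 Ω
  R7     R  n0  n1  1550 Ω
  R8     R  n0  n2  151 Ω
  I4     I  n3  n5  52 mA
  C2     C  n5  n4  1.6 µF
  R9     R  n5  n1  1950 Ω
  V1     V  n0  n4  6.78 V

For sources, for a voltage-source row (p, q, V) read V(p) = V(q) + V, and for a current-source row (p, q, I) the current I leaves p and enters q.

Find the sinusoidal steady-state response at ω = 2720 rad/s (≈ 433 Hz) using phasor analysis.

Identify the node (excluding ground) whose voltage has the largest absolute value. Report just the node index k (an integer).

Apply KCL at each of the 5 non-ground nodes and solve the resulting linear system.
Node n1: branches {R1, R3, I2, L1, R6, R7, R9} → V_1 = -7.774-3.537j
Node n2: branches {R4, R5, R8} → V_2 = -6.539-0.02111j
Node n3: branches {R2, L1, R5, I4} → V_3 = -9.185-1.916j
Node n4: branches {R2, C1, R4, I1, I2, C2, V1} → V_4 = -6.780+0.000j
Node n5: branches {R1, I3, R6, I4, C2, R9} → V_5 = 105.5-354.9j
Source currents: i(V1)=-1.715-0.01361j

5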